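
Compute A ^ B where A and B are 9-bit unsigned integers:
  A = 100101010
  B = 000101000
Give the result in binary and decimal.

Apply ^ to each column (1 where bits differ):
  100101010
^ 000101000
-----------
  100000010

Answer: 100000010 (258)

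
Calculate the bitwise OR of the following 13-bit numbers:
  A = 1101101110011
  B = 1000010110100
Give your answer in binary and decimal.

Apply | to each column (1 where either bit is 1):
  1101101110011
| 1000010110100
---------------
  1101111110111

Answer: 1101111110111 (7159)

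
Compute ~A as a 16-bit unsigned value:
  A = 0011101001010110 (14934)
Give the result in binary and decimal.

Flip each bit (0->1, 1->0):
  0011101001010110
  1100010110101001

Answer: 1100010110101001 (50601)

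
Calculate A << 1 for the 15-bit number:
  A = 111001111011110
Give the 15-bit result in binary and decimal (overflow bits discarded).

Shift left by 1: drop the top 1 bit(s), append 1 zero(s) on the right.
  111001111011110  ->  discard [1], keep [11001111011110], append 0
= 110011110111100

Answer: 110011110111100 (26556)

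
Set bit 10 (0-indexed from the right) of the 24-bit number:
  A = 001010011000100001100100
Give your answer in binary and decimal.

Mask = 1 << 10 = 000000000000010000000000
Bit 10 of A is 0, so OR-ing with the mask flips it to 1.
  001010011000100001100100
| 000000000000010000000000
--------------------------
  001010011000110001100100

Answer: 001010011000110001100100 (2722916)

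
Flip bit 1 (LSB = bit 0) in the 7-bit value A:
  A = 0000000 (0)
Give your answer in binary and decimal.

Mask = 1 << 1 = 0000010
Bit 1 of A is 0; XOR with the mask flips it to 1.
  0000000
^ 0000010
---------
  0000010

Answer: 0000010 (2)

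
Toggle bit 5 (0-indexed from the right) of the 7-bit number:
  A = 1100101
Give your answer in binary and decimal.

Mask = 1 << 5 = 0100000
Bit 5 of A is 1; XOR with the mask flips it to 0.
  1100101
^ 0100000
---------
  1000101

Answer: 1000101 (69)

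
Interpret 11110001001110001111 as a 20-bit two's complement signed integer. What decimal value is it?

MSB is 1, so the value is negative. Find the magnitude:
1. Invert bits:  00001110110001110000
2. Add 1:        00001110110001110001  = 60529
3. Apply sign:   -60529

Answer: -60529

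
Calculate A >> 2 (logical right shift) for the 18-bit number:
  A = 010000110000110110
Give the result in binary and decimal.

Logical shift right by 2: drop the bottom 2 bit(s), prepend 2 zero(s) on the left.
  010000110000110110  ->  keep [0100001100001101], discard [10], prepend 00
= 000100001100001101

Answer: 000100001100001101 (17165)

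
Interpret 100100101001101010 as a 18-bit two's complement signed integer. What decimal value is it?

MSB is 1, so the value is negative. Find the magnitude:
1. Invert bits:  011011010110010101
2. Add 1:        011011010110010110  = 112022
3. Apply sign:   -112022

Answer: -112022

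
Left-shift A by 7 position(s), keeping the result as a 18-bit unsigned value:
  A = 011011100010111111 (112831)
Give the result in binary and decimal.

Shift left by 7: drop the top 7 bit(s), append 7 zero(s) on the right.
  011011100010111111  ->  discard [0110111], keep [00010111111], append 0000000
= 000101111110000000

Answer: 000101111110000000 (24448)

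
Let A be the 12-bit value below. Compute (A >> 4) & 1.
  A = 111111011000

Bit 4 is the 5th from the right.
  111111011000
         ^
That bit is 1.

Answer: 1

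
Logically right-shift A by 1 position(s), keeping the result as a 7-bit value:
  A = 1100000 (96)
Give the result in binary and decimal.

Logical shift right by 1: drop the bottom 1 bit(s), prepend 1 zero(s) on the left.
  1100000  ->  keep [110000], discard [0], prepend 0
= 0110000

Answer: 0110000 (48)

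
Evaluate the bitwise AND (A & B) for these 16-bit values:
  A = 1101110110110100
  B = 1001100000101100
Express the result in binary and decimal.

Apply & to each column (1 only where both bits are 1):
  1101110110110100
& 1001100000101100
------------------
  1001100000100100

Answer: 1001100000100100 (38948)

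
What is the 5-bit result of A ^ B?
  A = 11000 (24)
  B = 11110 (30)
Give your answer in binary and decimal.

Apply ^ to each column (1 where bits differ):
  11000
^ 11110
-------
  00110

Answer: 00110 (6)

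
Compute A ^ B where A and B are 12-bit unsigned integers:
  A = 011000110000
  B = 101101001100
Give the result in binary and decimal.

Apply ^ to each column (1 where bits differ):
  011000110000
^ 101101001100
--------------
  110101111100

Answer: 110101111100 (3452)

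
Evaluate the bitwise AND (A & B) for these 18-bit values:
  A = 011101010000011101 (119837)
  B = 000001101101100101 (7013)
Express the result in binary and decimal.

Apply & to each column (1 only where both bits are 1):
  011101010000011101
& 000001101101100101
--------------------
  000001000000000101

Answer: 000001000000000101 (4101)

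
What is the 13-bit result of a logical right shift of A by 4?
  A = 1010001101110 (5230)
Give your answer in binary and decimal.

Logical shift right by 4: drop the bottom 4 bit(s), prepend 4 zero(s) on the left.
  1010001101110  ->  keep [101000110], discard [1110], prepend 0000
= 0000101000110

Answer: 0000101000110 (326)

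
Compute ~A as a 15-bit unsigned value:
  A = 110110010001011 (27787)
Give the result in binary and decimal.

Flip each bit (0->1, 1->0):
  110110010001011
  001001101110100

Answer: 001001101110100 (4980)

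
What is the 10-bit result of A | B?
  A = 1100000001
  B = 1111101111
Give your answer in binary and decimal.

Apply | to each column (1 where either bit is 1):
  1100000001
| 1111101111
------------
  1111101111

Answer: 1111101111 (1007)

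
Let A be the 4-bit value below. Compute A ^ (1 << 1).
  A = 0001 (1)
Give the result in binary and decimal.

Mask = 1 << 1 = 0010
Bit 1 of A is 0; XOR with the mask flips it to 1.
  0001
^ 0010
------
  0011

Answer: 0011 (3)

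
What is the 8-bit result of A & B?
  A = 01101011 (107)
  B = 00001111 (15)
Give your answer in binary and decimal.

Apply & to each column (1 only where both bits are 1):
  01101011
& 00001111
----------
  00001011

Answer: 00001011 (11)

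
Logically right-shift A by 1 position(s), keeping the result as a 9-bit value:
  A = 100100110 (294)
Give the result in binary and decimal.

Logical shift right by 1: drop the bottom 1 bit(s), prepend 1 zero(s) on the left.
  100100110  ->  keep [10010011], discard [0], prepend 0
= 010010011

Answer: 010010011 (147)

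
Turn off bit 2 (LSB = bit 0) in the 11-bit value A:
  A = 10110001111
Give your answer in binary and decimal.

Mask = ~(1 << 2) = 11111111011
Bit 2 of A is 1, so AND-ing with the mask clears it to 0.
  10110001111
& 11111111011
-------------
  10110001011

Answer: 10110001011 (1419)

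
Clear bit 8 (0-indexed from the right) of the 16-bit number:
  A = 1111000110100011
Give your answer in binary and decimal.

Mask = ~(1 << 8) = 1111111011111111
Bit 8 of A is 1, so AND-ing with the mask clears it to 0.
  1111000110100011
& 1111111011111111
------------------
  1111000010100011

Answer: 1111000010100011 (61603)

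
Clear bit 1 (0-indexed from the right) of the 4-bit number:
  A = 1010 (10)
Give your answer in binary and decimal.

Mask = ~(1 << 1) = 1101
Bit 1 of A is 1, so AND-ing with the mask clears it to 0.
  1010
& 1101
------
  1000

Answer: 1000 (8)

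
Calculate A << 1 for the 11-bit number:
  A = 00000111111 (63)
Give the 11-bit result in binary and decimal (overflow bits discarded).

Shift left by 1: drop the top 1 bit(s), append 1 zero(s) on the right.
  00000111111  ->  discard [0], keep [0000111111], append 0
= 00001111110

Answer: 00001111110 (126)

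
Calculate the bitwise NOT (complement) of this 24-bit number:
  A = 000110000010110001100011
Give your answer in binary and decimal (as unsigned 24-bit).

Flip each bit (0->1, 1->0):
  000110000010110001100011
  111001111101001110011100

Answer: 111001111101001110011100 (15192988)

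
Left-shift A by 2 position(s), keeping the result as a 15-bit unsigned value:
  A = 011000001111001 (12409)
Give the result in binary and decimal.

Shift left by 2: drop the top 2 bit(s), append 2 zero(s) on the right.
  011000001111001  ->  discard [01], keep [1000001111001], append 00
= 100000111100100

Answer: 100000111100100 (16868)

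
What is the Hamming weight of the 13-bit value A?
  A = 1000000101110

1000000101110
1-bits at positions (from bit 0 = LSB): 1, 2, 3, 5, 12
Count = 5

Answer: 5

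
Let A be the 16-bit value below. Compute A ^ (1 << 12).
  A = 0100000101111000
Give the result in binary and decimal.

Mask = 1 << 12 = 0001000000000000
Bit 12 of A is 0; XOR with the mask flips it to 1.
  0100000101111000
^ 0001000000000000
------------------
  0101000101111000

Answer: 0101000101111000 (20856)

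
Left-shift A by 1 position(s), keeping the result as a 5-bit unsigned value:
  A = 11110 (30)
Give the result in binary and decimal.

Shift left by 1: drop the top 1 bit(s), append 1 zero(s) on the right.
  11110  ->  discard [1], keep [1110], append 0
= 11100

Answer: 11100 (28)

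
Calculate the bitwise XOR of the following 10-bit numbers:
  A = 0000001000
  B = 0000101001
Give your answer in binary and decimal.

Apply ^ to each column (1 where bits differ):
  0000001000
^ 0000101001
------------
  0000100001

Answer: 0000100001 (33)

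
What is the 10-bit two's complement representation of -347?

1. Binary of +347:  0101011011
2. Invert bits:     1010100100
3. Add 1:           1010100101

Answer: 1010100101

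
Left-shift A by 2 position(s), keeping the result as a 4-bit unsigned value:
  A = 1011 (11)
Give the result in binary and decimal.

Shift left by 2: drop the top 2 bit(s), append 2 zero(s) on the right.
  1011  ->  discard [10], keep [11], append 00
= 1100

Answer: 1100 (12)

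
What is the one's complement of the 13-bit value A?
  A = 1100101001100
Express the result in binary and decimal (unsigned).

Flip each bit (0->1, 1->0):
  1100101001100
  0011010110011

Answer: 0011010110011 (1715)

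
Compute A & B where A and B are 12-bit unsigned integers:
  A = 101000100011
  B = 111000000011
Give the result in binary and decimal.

Apply & to each column (1 only where both bits are 1):
  101000100011
& 111000000011
--------------
  101000000011

Answer: 101000000011 (2563)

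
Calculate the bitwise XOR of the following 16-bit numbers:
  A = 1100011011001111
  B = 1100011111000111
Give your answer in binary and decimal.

Apply ^ to each column (1 where bits differ):
  1100011011001111
^ 1100011111000111
------------------
  0000000100001000

Answer: 0000000100001000 (264)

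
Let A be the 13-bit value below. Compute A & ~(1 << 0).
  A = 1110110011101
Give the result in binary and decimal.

Mask = ~(1 << 0) = 1111111111110
Bit 0 of A is 1, so AND-ing with the mask clears it to 0.
  1110110011101
& 1111111111110
---------------
  1110110011100

Answer: 1110110011100 (7580)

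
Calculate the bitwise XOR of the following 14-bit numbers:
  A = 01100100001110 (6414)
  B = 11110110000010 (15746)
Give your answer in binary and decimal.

Apply ^ to each column (1 where bits differ):
  01100100001110
^ 11110110000010
----------------
  10010010001100

Answer: 10010010001100 (9356)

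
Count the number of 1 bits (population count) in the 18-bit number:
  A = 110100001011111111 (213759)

110100001011111111
1-bits at positions (from bit 0 = LSB): 0, 1, 2, 3, 4, 5, 6, 7, 9, 14, 16, 17
Count = 12

Answer: 12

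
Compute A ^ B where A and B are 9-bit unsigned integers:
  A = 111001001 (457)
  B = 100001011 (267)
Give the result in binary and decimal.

Apply ^ to each column (1 where bits differ):
  111001001
^ 100001011
-----------
  011000010

Answer: 011000010 (194)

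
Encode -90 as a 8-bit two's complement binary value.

1. Binary of +90:  01011010
2. Invert bits:     10100101
3. Add 1:           10100110

Answer: 10100110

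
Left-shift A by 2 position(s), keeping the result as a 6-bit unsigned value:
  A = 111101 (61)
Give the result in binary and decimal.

Shift left by 2: drop the top 2 bit(s), append 2 zero(s) on the right.
  111101  ->  discard [11], keep [1101], append 00
= 110100

Answer: 110100 (52)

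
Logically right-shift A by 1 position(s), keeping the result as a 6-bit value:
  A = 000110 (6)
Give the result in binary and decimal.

Logical shift right by 1: drop the bottom 1 bit(s), prepend 1 zero(s) on the left.
  000110  ->  keep [00011], discard [0], prepend 0
= 000011

Answer: 000011 (3)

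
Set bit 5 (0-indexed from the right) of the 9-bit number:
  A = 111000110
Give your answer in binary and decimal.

Mask = 1 << 5 = 000100000
Bit 5 of A is 0, so OR-ing with the mask flips it to 1.
  111000110
| 000100000
-----------
  111100110

Answer: 111100110 (486)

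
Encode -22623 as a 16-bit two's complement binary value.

1. Binary of +22623:  0101100001011111
2. Invert bits:     1010011110100000
3. Add 1:           1010011110100001

Answer: 1010011110100001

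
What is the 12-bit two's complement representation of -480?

1. Binary of +480:  000111100000
2. Invert bits:     111000011111
3. Add 1:           111000100000

Answer: 111000100000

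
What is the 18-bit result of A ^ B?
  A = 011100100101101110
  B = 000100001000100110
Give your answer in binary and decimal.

Apply ^ to each column (1 where bits differ):
  011100100101101110
^ 000100001000100110
--------------------
  011000101101001000

Answer: 011000101101001000 (101192)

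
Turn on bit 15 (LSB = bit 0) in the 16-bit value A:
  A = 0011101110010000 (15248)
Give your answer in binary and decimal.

Mask = 1 << 15 = 1000000000000000
Bit 15 of A is 0, so OR-ing with the mask flips it to 1.
  0011101110010000
| 1000000000000000
------------------
  1011101110010000

Answer: 1011101110010000 (48016)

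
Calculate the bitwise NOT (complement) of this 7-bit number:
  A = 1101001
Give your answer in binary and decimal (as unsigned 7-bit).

Flip each bit (0->1, 1->0):
  1101001
  0010110

Answer: 0010110 (22)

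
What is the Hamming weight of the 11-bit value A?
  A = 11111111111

11111111111
1-bits at positions (from bit 0 = LSB): 0, 1, 2, 3, 4, 5, 6, 7, 8, 9, 10
Count = 11

Answer: 11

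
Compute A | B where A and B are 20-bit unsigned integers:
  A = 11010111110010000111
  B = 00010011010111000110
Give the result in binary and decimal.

Apply | to each column (1 where either bit is 1):
  11010111110010000111
| 00010011010111000110
----------------------
  11010111110111000111

Answer: 11010111110111000111 (884167)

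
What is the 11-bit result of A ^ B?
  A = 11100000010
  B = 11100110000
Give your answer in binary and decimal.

Apply ^ to each column (1 where bits differ):
  11100000010
^ 11100110000
-------------
  00000110010

Answer: 00000110010 (50)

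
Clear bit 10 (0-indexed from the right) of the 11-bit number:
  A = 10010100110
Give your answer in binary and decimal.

Mask = ~(1 << 10) = 01111111111
Bit 10 of A is 1, so AND-ing with the mask clears it to 0.
  10010100110
& 01111111111
-------------
  00010100110

Answer: 00010100110 (166)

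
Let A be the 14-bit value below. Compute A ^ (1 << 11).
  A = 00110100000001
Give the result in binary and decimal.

Mask = 1 << 11 = 00100000000000
Bit 11 of A is 1; XOR with the mask flips it to 0.
  00110100000001
^ 00100000000000
----------------
  00010100000001

Answer: 00010100000001 (1281)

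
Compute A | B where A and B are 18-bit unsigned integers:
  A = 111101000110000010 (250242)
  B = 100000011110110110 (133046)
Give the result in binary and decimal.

Apply | to each column (1 where either bit is 1):
  111101000110000010
| 100000011110110110
--------------------
  111101011110110110

Answer: 111101011110110110 (251830)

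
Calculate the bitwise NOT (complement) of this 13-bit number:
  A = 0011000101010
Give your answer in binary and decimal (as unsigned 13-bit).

Flip each bit (0->1, 1->0):
  0011000101010
  1100111010101

Answer: 1100111010101 (6613)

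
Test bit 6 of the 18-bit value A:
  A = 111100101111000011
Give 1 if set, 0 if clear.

Bit 6 is the 7th from the right.
  111100101111000011
             ^
That bit is 1.

Answer: 1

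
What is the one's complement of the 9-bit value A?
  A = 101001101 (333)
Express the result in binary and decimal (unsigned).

Flip each bit (0->1, 1->0):
  101001101
  010110010

Answer: 010110010 (178)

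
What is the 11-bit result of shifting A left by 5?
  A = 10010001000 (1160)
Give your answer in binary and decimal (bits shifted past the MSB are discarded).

Shift left by 5: drop the top 5 bit(s), append 5 zero(s) on the right.
  10010001000  ->  discard [10010], keep [001000], append 00000
= 00100000000

Answer: 00100000000 (256)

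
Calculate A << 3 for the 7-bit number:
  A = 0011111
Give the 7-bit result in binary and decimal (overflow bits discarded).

Shift left by 3: drop the top 3 bit(s), append 3 zero(s) on the right.
  0011111  ->  discard [001], keep [1111], append 000
= 1111000

Answer: 1111000 (120)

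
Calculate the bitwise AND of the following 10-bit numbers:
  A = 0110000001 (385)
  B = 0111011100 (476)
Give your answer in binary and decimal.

Apply & to each column (1 only where both bits are 1):
  0110000001
& 0111011100
------------
  0110000000

Answer: 0110000000 (384)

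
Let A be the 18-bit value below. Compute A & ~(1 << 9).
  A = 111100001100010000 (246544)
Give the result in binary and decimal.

Mask = ~(1 << 9) = 111111110111111111
Bit 9 of A is 1, so AND-ing with the mask clears it to 0.
  111100001100010000
& 111111110111111111
--------------------
  111100000100010000

Answer: 111100000100010000 (246032)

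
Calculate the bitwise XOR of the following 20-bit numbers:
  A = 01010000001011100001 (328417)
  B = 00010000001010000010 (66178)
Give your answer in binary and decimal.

Apply ^ to each column (1 where bits differ):
  01010000001011100001
^ 00010000001010000010
----------------------
  01000000000001100011

Answer: 01000000000001100011 (262243)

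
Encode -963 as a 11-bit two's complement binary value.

1. Binary of +963:  01111000011
2. Invert bits:     10000111100
3. Add 1:           10000111101

Answer: 10000111101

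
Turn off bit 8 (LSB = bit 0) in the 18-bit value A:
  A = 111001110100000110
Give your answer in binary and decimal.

Mask = ~(1 << 8) = 111111111011111111
Bit 8 of A is 1, so AND-ing with the mask clears it to 0.
  111001110100000110
& 111111111011111111
--------------------
  111001110000000110

Answer: 111001110000000110 (236550)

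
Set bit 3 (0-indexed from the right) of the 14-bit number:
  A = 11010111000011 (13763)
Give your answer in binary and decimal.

Mask = 1 << 3 = 00000000001000
Bit 3 of A is 0, so OR-ing with the mask flips it to 1.
  11010111000011
| 00000000001000
----------------
  11010111001011

Answer: 11010111001011 (13771)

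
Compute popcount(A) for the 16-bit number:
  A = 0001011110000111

0001011110000111
1-bits at positions (from bit 0 = LSB): 0, 1, 2, 7, 8, 9, 10, 12
Count = 8

Answer: 8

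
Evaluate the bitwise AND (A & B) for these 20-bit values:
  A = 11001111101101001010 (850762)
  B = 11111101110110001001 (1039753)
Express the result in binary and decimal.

Apply & to each column (1 only where both bits are 1):
  11001111101101001010
& 11111101110110001001
----------------------
  11001101100100001000

Answer: 11001101100100001000 (841992)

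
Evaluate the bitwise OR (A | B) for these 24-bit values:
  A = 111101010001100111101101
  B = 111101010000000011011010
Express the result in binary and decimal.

Apply | to each column (1 where either bit is 1):
  111101010001100111101101
| 111101010000000011011010
--------------------------
  111101010001100111111111

Answer: 111101010001100111111111 (16062975)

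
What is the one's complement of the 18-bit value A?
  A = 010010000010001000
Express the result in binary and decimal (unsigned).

Flip each bit (0->1, 1->0):
  010010000010001000
  101101111101110111

Answer: 101101111101110111 (188279)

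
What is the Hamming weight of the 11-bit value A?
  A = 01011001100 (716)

01011001100
1-bits at positions (from bit 0 = LSB): 2, 3, 6, 7, 9
Count = 5

Answer: 5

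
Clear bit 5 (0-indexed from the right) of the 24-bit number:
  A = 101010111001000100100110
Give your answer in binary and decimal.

Mask = ~(1 << 5) = 111111111111111111011111
Bit 5 of A is 1, so AND-ing with the mask clears it to 0.
  101010111001000100100110
& 111111111111111111011111
--------------------------
  101010111001000100000110

Answer: 101010111001000100000110 (11243782)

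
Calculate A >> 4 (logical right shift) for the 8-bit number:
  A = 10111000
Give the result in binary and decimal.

Logical shift right by 4: drop the bottom 4 bit(s), prepend 4 zero(s) on the left.
  10111000  ->  keep [1011], discard [1000], prepend 0000
= 00001011

Answer: 00001011 (11)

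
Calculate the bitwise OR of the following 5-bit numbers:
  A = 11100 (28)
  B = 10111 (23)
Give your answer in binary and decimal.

Apply | to each column (1 where either bit is 1):
  11100
| 10111
-------
  11111

Answer: 11111 (31)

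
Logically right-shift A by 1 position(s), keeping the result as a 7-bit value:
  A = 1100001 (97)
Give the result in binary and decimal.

Logical shift right by 1: drop the bottom 1 bit(s), prepend 1 zero(s) on the left.
  1100001  ->  keep [110000], discard [1], prepend 0
= 0110000

Answer: 0110000 (48)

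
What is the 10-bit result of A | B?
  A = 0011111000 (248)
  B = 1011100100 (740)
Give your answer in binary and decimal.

Apply | to each column (1 where either bit is 1):
  0011111000
| 1011100100
------------
  1011111100

Answer: 1011111100 (764)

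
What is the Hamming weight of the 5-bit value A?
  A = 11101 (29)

11101
1-bits at positions (from bit 0 = LSB): 0, 2, 3, 4
Count = 4

Answer: 4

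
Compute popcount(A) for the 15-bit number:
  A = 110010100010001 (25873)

110010100010001
1-bits at positions (from bit 0 = LSB): 0, 4, 8, 10, 13, 14
Count = 6

Answer: 6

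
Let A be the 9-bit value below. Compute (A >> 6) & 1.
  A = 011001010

Bit 6 is the 7th from the right.
  011001010
    ^
That bit is 1.

Answer: 1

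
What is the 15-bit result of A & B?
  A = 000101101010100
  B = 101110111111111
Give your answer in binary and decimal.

Apply & to each column (1 only where both bits are 1):
  000101101010100
& 101110111111111
-----------------
  000100101010100

Answer: 000100101010100 (2388)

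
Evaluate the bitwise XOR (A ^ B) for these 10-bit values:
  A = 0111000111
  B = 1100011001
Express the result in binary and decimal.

Apply ^ to each column (1 where bits differ):
  0111000111
^ 1100011001
------------
  1011011110

Answer: 1011011110 (734)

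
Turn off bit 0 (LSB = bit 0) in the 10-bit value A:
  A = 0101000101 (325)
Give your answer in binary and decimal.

Mask = ~(1 << 0) = 1111111110
Bit 0 of A is 1, so AND-ing with the mask clears it to 0.
  0101000101
& 1111111110
------------
  0101000100

Answer: 0101000100 (324)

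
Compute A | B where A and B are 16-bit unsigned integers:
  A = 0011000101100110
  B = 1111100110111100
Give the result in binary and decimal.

Apply | to each column (1 where either bit is 1):
  0011000101100110
| 1111100110111100
------------------
  1111100111111110

Answer: 1111100111111110 (63998)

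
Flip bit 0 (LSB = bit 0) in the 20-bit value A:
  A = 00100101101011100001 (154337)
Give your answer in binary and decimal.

Mask = 1 << 0 = 00000000000000000001
Bit 0 of A is 1; XOR with the mask flips it to 0.
  00100101101011100001
^ 00000000000000000001
----------------------
  00100101101011100000

Answer: 00100101101011100000 (154336)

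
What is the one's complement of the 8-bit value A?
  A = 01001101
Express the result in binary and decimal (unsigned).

Flip each bit (0->1, 1->0):
  01001101
  10110010

Answer: 10110010 (178)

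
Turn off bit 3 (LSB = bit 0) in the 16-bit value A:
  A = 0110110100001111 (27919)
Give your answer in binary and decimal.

Mask = ~(1 << 3) = 1111111111110111
Bit 3 of A is 1, so AND-ing with the mask clears it to 0.
  0110110100001111
& 1111111111110111
------------------
  0110110100000111

Answer: 0110110100000111 (27911)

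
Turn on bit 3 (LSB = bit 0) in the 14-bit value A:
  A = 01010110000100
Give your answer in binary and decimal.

Mask = 1 << 3 = 00000000001000
Bit 3 of A is 0, so OR-ing with the mask flips it to 1.
  01010110000100
| 00000000001000
----------------
  01010110001100

Answer: 01010110001100 (5516)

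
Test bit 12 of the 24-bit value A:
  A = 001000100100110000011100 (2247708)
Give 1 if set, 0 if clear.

Bit 12 is the 13th from the right.
  001000100100110000011100
             ^
That bit is 0.

Answer: 0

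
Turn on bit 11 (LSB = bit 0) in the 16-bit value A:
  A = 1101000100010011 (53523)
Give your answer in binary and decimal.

Mask = 1 << 11 = 0000100000000000
Bit 11 of A is 0, so OR-ing with the mask flips it to 1.
  1101000100010011
| 0000100000000000
------------------
  1101100100010011

Answer: 1101100100010011 (55571)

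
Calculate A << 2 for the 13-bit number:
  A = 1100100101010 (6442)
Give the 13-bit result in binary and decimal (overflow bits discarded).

Shift left by 2: drop the top 2 bit(s), append 2 zero(s) on the right.
  1100100101010  ->  discard [11], keep [00100101010], append 00
= 0010010101000

Answer: 0010010101000 (1192)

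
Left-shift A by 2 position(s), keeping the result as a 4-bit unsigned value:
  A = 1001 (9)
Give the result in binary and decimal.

Shift left by 2: drop the top 2 bit(s), append 2 zero(s) on the right.
  1001  ->  discard [10], keep [01], append 00
= 0100

Answer: 0100 (4)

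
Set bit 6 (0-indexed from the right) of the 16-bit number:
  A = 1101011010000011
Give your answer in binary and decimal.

Mask = 1 << 6 = 0000000001000000
Bit 6 of A is 0, so OR-ing with the mask flips it to 1.
  1101011010000011
| 0000000001000000
------------------
  1101011011000011

Answer: 1101011011000011 (54979)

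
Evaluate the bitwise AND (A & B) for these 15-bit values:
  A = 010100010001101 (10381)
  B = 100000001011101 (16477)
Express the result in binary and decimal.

Apply & to each column (1 only where both bits are 1):
  010100010001101
& 100000001011101
-----------------
  000000000001101

Answer: 000000000001101 (13)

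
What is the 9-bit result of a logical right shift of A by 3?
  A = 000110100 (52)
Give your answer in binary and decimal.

Logical shift right by 3: drop the bottom 3 bit(s), prepend 3 zero(s) on the left.
  000110100  ->  keep [000110], discard [100], prepend 000
= 000000110

Answer: 000000110 (6)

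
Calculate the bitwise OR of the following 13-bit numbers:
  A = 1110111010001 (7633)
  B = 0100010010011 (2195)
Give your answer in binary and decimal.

Apply | to each column (1 where either bit is 1):
  1110111010001
| 0100010010011
---------------
  1110111010011

Answer: 1110111010011 (7635)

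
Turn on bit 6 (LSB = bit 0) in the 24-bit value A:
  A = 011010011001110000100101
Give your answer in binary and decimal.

Mask = 1 << 6 = 000000000000000001000000
Bit 6 of A is 0, so OR-ing with the mask flips it to 1.
  011010011001110000100101
| 000000000000000001000000
--------------------------
  011010011001110001100101

Answer: 011010011001110001100101 (6921317)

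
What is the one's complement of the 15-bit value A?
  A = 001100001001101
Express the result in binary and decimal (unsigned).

Flip each bit (0->1, 1->0):
  001100001001101
  110011110110010

Answer: 110011110110010 (26546)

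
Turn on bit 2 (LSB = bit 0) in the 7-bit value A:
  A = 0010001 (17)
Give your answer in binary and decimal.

Mask = 1 << 2 = 0000100
Bit 2 of A is 0, so OR-ing with the mask flips it to 1.
  0010001
| 0000100
---------
  0010101

Answer: 0010101 (21)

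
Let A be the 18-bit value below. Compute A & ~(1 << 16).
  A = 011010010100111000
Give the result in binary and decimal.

Mask = ~(1 << 16) = 101111111111111111
Bit 16 of A is 1, so AND-ing with the mask clears it to 0.
  011010010100111000
& 101111111111111111
--------------------
  001010010100111000

Answer: 001010010100111000 (42296)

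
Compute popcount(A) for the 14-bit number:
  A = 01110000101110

01110000101110
1-bits at positions (from bit 0 = LSB): 1, 2, 3, 5, 10, 11, 12
Count = 7

Answer: 7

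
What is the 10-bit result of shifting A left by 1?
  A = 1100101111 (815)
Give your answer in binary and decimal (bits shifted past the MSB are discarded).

Shift left by 1: drop the top 1 bit(s), append 1 zero(s) on the right.
  1100101111  ->  discard [1], keep [100101111], append 0
= 1001011110

Answer: 1001011110 (606)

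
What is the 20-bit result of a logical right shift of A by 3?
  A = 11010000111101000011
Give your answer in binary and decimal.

Logical shift right by 3: drop the bottom 3 bit(s), prepend 3 zero(s) on the left.
  11010000111101000011  ->  keep [11010000111101000], discard [011], prepend 000
= 00011010000111101000

Answer: 00011010000111101000 (106984)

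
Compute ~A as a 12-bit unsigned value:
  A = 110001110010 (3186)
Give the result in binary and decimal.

Flip each bit (0->1, 1->0):
  110001110010
  001110001101

Answer: 001110001101 (909)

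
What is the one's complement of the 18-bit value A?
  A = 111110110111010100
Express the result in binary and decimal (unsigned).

Flip each bit (0->1, 1->0):
  111110110111010100
  000001001000101011

Answer: 000001001000101011 (4651)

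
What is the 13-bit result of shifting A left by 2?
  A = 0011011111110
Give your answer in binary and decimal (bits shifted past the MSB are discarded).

Shift left by 2: drop the top 2 bit(s), append 2 zero(s) on the right.
  0011011111110  ->  discard [00], keep [11011111110], append 00
= 1101111111000

Answer: 1101111111000 (7160)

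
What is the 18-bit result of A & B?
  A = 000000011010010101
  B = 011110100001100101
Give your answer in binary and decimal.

Apply & to each column (1 only where both bits are 1):
  000000011010010101
& 011110100001100101
--------------------
  000000000000000101

Answer: 000000000000000101 (5)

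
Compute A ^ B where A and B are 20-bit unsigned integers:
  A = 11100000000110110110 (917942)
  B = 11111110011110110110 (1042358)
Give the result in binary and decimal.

Apply ^ to each column (1 where bits differ):
  11100000000110110110
^ 11111110011110110110
----------------------
  00011110011000000000

Answer: 00011110011000000000 (124416)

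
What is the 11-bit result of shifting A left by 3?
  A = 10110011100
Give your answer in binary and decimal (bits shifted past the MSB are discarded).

Shift left by 3: drop the top 3 bit(s), append 3 zero(s) on the right.
  10110011100  ->  discard [101], keep [10011100], append 000
= 10011100000

Answer: 10011100000 (1248)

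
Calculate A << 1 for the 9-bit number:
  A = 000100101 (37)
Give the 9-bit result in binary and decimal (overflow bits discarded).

Shift left by 1: drop the top 1 bit(s), append 1 zero(s) on the right.
  000100101  ->  discard [0], keep [00100101], append 0
= 001001010

Answer: 001001010 (74)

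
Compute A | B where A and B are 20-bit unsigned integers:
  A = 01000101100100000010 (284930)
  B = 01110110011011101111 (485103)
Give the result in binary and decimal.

Apply | to each column (1 where either bit is 1):
  01000101100100000010
| 01110110011011101111
----------------------
  01110111111111101111

Answer: 01110111111111101111 (491503)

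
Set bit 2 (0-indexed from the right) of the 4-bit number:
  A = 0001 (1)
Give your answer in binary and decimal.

Mask = 1 << 2 = 0100
Bit 2 of A is 0, so OR-ing with the mask flips it to 1.
  0001
| 0100
------
  0101

Answer: 0101 (5)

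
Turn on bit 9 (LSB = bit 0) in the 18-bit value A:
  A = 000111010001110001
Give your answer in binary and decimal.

Mask = 1 << 9 = 000000001000000000
Bit 9 of A is 0, so OR-ing with the mask flips it to 1.
  000111010001110001
| 000000001000000000
--------------------
  000111011001110001

Answer: 000111011001110001 (30321)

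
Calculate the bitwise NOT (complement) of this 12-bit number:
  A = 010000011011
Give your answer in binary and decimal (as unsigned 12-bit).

Flip each bit (0->1, 1->0):
  010000011011
  101111100100

Answer: 101111100100 (3044)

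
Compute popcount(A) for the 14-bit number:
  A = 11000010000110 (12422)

11000010000110
1-bits at positions (from bit 0 = LSB): 1, 2, 7, 12, 13
Count = 5

Answer: 5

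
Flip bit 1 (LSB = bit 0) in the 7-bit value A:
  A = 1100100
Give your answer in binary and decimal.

Mask = 1 << 1 = 0000010
Bit 1 of A is 0; XOR with the mask flips it to 1.
  1100100
^ 0000010
---------
  1100110

Answer: 1100110 (102)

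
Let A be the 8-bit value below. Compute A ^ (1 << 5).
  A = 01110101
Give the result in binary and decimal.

Mask = 1 << 5 = 00100000
Bit 5 of A is 1; XOR with the mask flips it to 0.
  01110101
^ 00100000
----------
  01010101

Answer: 01010101 (85)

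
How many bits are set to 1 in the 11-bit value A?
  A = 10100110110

10100110110
1-bits at positions (from bit 0 = LSB): 1, 2, 4, 5, 8, 10
Count = 6

Answer: 6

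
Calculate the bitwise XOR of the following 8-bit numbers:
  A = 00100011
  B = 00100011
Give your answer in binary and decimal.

Apply ^ to each column (1 where bits differ):
  00100011
^ 00100011
----------
  00000000

Answer: 00000000 (0)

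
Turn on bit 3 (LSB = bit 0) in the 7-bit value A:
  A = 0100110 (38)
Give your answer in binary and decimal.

Mask = 1 << 3 = 0001000
Bit 3 of A is 0, so OR-ing with the mask flips it to 1.
  0100110
| 0001000
---------
  0101110

Answer: 0101110 (46)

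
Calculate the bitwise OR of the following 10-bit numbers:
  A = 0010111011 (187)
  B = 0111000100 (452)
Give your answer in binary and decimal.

Apply | to each column (1 where either bit is 1):
  0010111011
| 0111000100
------------
  0111111111

Answer: 0111111111 (511)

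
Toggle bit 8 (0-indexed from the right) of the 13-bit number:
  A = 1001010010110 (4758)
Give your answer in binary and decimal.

Mask = 1 << 8 = 0000100000000
Bit 8 of A is 0; XOR with the mask flips it to 1.
  1001010010110
^ 0000100000000
---------------
  1001110010110

Answer: 1001110010110 (5014)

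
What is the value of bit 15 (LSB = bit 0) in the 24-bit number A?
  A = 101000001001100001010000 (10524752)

Bit 15 is the 16th from the right.
  101000001001100001010000
          ^
That bit is 1.

Answer: 1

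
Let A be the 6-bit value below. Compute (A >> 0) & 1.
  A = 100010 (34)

Bit 0 is the 1st from the right.
  100010
       ^
That bit is 0.

Answer: 0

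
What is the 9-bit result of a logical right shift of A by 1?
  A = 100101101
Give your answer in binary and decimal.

Logical shift right by 1: drop the bottom 1 bit(s), prepend 1 zero(s) on the left.
  100101101  ->  keep [10010110], discard [1], prepend 0
= 010010110

Answer: 010010110 (150)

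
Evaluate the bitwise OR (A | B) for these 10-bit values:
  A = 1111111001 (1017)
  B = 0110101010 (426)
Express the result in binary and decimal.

Apply | to each column (1 where either bit is 1):
  1111111001
| 0110101010
------------
  1111111011

Answer: 1111111011 (1019)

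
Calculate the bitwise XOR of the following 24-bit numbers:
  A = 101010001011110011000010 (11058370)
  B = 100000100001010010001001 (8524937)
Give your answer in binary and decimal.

Apply ^ to each column (1 where bits differ):
  101010001011110011000010
^ 100000100001010010001001
--------------------------
  001010101010100001001011

Answer: 001010101010100001001011 (2795595)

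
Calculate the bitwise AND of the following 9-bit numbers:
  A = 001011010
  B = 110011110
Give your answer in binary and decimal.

Apply & to each column (1 only where both bits are 1):
  001011010
& 110011110
-----------
  000011010

Answer: 000011010 (26)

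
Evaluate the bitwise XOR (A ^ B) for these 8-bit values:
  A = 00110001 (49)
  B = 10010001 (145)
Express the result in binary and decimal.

Apply ^ to each column (1 where bits differ):
  00110001
^ 10010001
----------
  10100000

Answer: 10100000 (160)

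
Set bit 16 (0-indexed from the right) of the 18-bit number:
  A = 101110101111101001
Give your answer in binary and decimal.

Mask = 1 << 16 = 010000000000000000
Bit 16 of A is 0, so OR-ing with the mask flips it to 1.
  101110101111101001
| 010000000000000000
--------------------
  111110101111101001

Answer: 111110101111101001 (257001)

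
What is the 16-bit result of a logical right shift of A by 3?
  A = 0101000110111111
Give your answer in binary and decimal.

Logical shift right by 3: drop the bottom 3 bit(s), prepend 3 zero(s) on the left.
  0101000110111111  ->  keep [0101000110111], discard [111], prepend 000
= 0000101000110111

Answer: 0000101000110111 (2615)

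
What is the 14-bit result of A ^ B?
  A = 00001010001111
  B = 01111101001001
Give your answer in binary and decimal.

Apply ^ to each column (1 where bits differ):
  00001010001111
^ 01111101001001
----------------
  01110111000110

Answer: 01110111000110 (7622)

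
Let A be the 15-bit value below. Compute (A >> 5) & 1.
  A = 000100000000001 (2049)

Bit 5 is the 6th from the right.
  000100000000001
           ^
That bit is 0.

Answer: 0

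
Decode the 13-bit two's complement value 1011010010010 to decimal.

MSB is 1, so the value is negative. Find the magnitude:
1. Invert bits:  0100101101101
2. Add 1:        0100101101110  = 2414
3. Apply sign:   -2414

Answer: -2414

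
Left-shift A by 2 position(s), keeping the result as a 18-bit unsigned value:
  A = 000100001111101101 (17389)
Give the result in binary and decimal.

Shift left by 2: drop the top 2 bit(s), append 2 zero(s) on the right.
  000100001111101101  ->  discard [00], keep [0100001111101101], append 00
= 010000111110110100

Answer: 010000111110110100 (69556)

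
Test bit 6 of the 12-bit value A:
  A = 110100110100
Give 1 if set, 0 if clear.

Bit 6 is the 7th from the right.
  110100110100
       ^
That bit is 0.

Answer: 0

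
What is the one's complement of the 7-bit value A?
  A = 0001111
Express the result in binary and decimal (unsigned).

Flip each bit (0->1, 1->0):
  0001111
  1110000

Answer: 1110000 (112)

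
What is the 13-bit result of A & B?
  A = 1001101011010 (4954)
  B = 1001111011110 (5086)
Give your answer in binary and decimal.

Apply & to each column (1 only where both bits are 1):
  1001101011010
& 1001111011110
---------------
  1001101011010

Answer: 1001101011010 (4954)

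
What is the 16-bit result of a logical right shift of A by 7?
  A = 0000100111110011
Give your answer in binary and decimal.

Logical shift right by 7: drop the bottom 7 bit(s), prepend 7 zero(s) on the left.
  0000100111110011  ->  keep [000010011], discard [1110011], prepend 0000000
= 0000000000010011

Answer: 0000000000010011 (19)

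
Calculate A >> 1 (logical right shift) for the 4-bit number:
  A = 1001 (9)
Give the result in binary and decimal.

Logical shift right by 1: drop the bottom 1 bit(s), prepend 1 zero(s) on the left.
  1001  ->  keep [100], discard [1], prepend 0
= 0100

Answer: 0100 (4)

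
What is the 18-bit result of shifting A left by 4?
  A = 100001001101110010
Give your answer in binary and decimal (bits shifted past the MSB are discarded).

Shift left by 4: drop the top 4 bit(s), append 4 zero(s) on the right.
  100001001101110010  ->  discard [1000], keep [01001101110010], append 0000
= 010011011100100000

Answer: 010011011100100000 (79648)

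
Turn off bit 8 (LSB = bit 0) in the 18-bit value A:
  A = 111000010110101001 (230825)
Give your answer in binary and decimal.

Mask = ~(1 << 8) = 111111111011111111
Bit 8 of A is 1, so AND-ing with the mask clears it to 0.
  111000010110101001
& 111111111011111111
--------------------
  111000010010101001

Answer: 111000010010101001 (230569)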